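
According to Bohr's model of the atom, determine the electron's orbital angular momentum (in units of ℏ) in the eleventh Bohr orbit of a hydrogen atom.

L_n = nℏ, so L/ℏ = n = 11.

11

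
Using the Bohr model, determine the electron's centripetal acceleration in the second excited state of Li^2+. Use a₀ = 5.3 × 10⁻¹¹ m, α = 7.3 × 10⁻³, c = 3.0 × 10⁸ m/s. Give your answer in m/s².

r = n²a₀/Z = 1.6 × 10⁻¹⁰ m, v = Zαc/n = 2.2 × 10⁶ m/s
a = v²/r = (2.2 × 10⁶)² / 1.6 × 10⁻¹⁰ = 3.0 × 10²² m/s²

3.0 × 10²² m/s²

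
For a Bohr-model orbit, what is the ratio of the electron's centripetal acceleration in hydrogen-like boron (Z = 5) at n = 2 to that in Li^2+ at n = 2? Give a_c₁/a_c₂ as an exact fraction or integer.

a_c ∝ Z^3 · n^-4
a_c₁/a_c₂ = (5/3)^3 · (2/2)^-4 = 125/27

125/27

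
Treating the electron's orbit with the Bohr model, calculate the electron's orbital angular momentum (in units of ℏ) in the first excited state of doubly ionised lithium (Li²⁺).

2

L_n = nℏ, so L/ℏ = n = 2.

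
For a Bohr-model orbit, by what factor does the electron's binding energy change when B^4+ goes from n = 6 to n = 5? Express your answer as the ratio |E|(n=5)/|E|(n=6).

|E| ∝ Z^2 · n^-2; with Z fixed, |E| ∝ n^-2.
|E|(n=5)/|E|(n=6) = (5/6)^-2 = 36/25

36/25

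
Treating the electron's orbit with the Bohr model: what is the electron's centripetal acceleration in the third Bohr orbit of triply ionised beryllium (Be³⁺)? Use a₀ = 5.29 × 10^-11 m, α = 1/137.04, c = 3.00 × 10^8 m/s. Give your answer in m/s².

7.16 × 10^22 m/s²

r = n²a₀/Z = 1.19 × 10^-10 m, v = Zαc/n = 2.92 × 10^6 m/s
a = v²/r = (2.92 × 10^6)² / 1.19 × 10^-10 = 7.16 × 10^22 m/s²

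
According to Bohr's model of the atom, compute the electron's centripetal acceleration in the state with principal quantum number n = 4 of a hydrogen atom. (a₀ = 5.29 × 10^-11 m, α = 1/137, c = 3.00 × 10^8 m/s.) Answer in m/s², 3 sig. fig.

3.54 × 10^20 m/s²

r = n²a₀/Z = 8.46 × 10^-10 m, v = Zαc/n = 5.47 × 10^5 m/s
a = v²/r = (5.47 × 10^5)² / 8.46 × 10^-10 = 3.54 × 10^20 m/s²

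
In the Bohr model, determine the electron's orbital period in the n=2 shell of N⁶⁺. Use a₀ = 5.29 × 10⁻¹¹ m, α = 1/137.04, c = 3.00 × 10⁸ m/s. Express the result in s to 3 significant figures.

2.48 × 10⁻¹⁷ s

r = n²a₀/Z = 2²·5.29 × 10⁻¹¹/7 = 3.02 × 10⁻¹¹ m
v = Zαc/n = 7·0.00730·3.00 × 10⁸/2 = 7.66 × 10⁶ m/s
T = 2πr/v = 2.48 × 10⁻¹⁷ s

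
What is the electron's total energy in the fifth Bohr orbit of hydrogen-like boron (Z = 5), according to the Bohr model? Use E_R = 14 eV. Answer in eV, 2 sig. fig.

E_n = −E_R·Z²/n² = −14 × 5²/5² = -14 eV

-14 eV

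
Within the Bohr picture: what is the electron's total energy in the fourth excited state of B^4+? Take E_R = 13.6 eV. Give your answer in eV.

-13.6 eV

E_n = −E_R·Z²/n² = −13.6 × 5²/5² = -13.6 eV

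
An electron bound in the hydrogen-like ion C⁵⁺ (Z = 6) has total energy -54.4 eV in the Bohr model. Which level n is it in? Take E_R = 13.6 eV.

3

E_n = −E_R Z²/n² ⇒ n² = E_R Z²/(−E_n) = 13.6 × 6² / 54.4 ≈ 9.00
n = 3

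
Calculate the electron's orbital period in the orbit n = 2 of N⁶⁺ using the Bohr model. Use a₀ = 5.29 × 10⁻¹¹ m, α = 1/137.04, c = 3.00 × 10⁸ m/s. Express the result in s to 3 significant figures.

2.48 × 10⁻¹⁷ s

r = n²a₀/Z = 2²·5.29 × 10⁻¹¹/7 = 3.02 × 10⁻¹¹ m
v = Zαc/n = 7·0.00730·3.00 × 10⁸/2 = 7.66 × 10⁶ m/s
T = 2πr/v = 2.48 × 10⁻¹⁷ s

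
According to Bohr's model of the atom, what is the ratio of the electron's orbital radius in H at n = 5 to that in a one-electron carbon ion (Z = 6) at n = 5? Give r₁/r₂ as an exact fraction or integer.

r ∝ Z^-1 · n^2
r₁/r₂ = (1/6)^-1 · (5/5)^2 = 6

6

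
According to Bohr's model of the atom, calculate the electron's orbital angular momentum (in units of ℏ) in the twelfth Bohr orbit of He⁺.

12

L_n = nℏ, so L/ℏ = n = 12.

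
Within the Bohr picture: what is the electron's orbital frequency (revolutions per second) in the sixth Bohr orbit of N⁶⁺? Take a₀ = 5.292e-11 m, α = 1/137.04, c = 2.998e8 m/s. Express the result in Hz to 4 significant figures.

1.493e15 Hz

r = n²a₀/Z = 2.722e-10 m, v = Zαc/n = 2.552e6 m/s
f = v/(2πr) = 1.493e15 Hz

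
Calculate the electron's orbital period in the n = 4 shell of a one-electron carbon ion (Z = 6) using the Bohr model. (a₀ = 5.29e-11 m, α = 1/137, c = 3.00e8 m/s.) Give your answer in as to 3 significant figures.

r = n²a₀/Z = 4²·5.29e-11/6 = 1.41e-10 m
v = Zαc/n = 6·0.00730·3.00e8/4 = 3.28e6 m/s
T = 2πr/v = 2.70e-16 s = 270 as

270 as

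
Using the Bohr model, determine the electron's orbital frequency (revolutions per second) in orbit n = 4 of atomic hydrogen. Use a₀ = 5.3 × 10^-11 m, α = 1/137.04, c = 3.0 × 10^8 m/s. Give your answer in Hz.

1.0 × 10^14 Hz

r = n²a₀/Z = 8.5 × 10^-10 m, v = Zαc/n = 5.5 × 10^5 m/s
f = v/(2πr) = 1.0 × 10^14 Hz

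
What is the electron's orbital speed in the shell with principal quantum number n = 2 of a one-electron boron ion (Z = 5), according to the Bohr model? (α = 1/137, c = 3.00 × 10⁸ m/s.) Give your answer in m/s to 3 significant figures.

5.47 × 10⁶ m/s

v_n = Zαc/n = 5 × 0.00730 × 3.00 × 10⁸ / 2
    = 5.47 × 10⁶ m/s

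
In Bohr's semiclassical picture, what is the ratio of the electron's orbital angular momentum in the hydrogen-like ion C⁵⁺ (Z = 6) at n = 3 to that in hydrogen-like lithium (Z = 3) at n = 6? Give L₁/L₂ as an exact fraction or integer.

L = nℏ is independent of Z.
L₁/L₂ = n₁/n₂ = 3/6 = 1/2

1/2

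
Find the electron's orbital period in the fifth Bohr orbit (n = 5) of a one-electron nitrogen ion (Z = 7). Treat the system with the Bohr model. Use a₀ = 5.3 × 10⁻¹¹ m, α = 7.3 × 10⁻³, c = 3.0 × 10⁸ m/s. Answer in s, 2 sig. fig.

3.9 × 10⁻¹⁶ s

r = n²a₀/Z = 5²·5.3 × 10⁻¹¹/7 = 1.9 × 10⁻¹⁰ m
v = Zαc/n = 7·0.0073·3.0 × 10⁸/5 = 3.1 × 10⁶ m/s
T = 2πr/v = 3.9 × 10⁻¹⁶ s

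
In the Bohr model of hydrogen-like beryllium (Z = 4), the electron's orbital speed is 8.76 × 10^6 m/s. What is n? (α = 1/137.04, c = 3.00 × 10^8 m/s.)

1

v_n = Zαc/n ⇒ n = Zαc/v = 4 × 0.00730 × 3.00 × 10^8 / 8.76 × 10^6 ≈ 1.00
n = 1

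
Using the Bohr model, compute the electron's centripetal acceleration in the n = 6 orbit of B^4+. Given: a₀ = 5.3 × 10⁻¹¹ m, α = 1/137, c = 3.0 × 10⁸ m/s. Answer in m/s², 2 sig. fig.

r = n²a₀/Z = 3.8 × 10⁻¹⁰ m, v = Zαc/n = 1.8 × 10⁶ m/s
a = v²/r = (1.8 × 10⁶)² / 3.8 × 10⁻¹⁰ = 8.7 × 10²¹ m/s²

8.7 × 10²¹ m/s²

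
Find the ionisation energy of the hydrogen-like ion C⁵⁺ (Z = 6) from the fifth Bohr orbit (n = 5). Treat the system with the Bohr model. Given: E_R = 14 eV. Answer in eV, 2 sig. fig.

E_n = −E_R·Z²/n² = −14 × 6²/5² eV = -20 eV
Ionisation energy = −E_n = 20 eV

20 eV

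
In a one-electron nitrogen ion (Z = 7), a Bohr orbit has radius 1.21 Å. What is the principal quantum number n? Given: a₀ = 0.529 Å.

4

r_n = n²a₀/Z ⇒ n² = rZ/a₀ = 1.21 × 7 / 0.529 ≈ 16.01
n = 4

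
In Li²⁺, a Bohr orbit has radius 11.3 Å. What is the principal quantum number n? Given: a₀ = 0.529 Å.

8

r_n = n²a₀/Z ⇒ n² = rZ/a₀ = 11.3 × 3 / 0.529 ≈ 64.08
n = 8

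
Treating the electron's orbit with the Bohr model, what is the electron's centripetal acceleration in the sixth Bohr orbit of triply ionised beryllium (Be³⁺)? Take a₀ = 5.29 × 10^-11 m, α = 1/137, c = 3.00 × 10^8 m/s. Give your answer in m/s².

r = n²a₀/Z = 4.76 × 10^-10 m, v = Zαc/n = 1.46 × 10^6 m/s
a = v²/r = (1.46 × 10^6)² / 4.76 × 10^-10 = 4.48 × 10^21 m/s²

4.48 × 10^21 m/s²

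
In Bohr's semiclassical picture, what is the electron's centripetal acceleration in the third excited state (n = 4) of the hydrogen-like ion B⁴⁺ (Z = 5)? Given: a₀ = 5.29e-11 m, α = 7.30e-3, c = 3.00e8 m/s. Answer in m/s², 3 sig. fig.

4.43e22 m/s²

r = n²a₀/Z = 1.69e-10 m, v = Zαc/n = 2.74e6 m/s
a = v²/r = (2.74e6)² / 1.69e-10 = 4.43e22 m/s²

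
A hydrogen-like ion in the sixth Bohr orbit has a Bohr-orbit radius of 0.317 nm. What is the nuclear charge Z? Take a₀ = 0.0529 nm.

6

r_n = n²a₀/Z ⇒ Z = n²a₀/r = 6² × 0.0529 / 0.317 ≈ 6.01
Z = 6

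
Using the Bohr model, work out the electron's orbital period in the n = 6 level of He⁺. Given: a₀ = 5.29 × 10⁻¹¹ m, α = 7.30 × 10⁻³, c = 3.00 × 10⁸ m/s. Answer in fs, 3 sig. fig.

r = n²a₀/Z = 6²·5.29 × 10⁻¹¹/2 = 9.52 × 10⁻¹⁰ m
v = Zαc/n = 2·0.00730·3.00 × 10⁸/6 = 7.30 × 10⁵ m/s
T = 2πr/v = 8.20 × 10⁻¹⁵ s = 8.20 fs

8.20 fs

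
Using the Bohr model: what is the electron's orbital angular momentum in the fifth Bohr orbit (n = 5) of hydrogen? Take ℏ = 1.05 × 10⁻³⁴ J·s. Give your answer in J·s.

L_n = nℏ = 5 × 1.05 × 10⁻³⁴ = 5.25 × 10⁻³⁴ J·s

5.25 × 10⁻³⁴ J·s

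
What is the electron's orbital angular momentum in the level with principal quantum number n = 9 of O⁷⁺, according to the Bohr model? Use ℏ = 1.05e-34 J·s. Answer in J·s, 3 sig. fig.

L_n = nℏ = 9 × 1.05e-34 = 9.45e-34 J·s

9.45e-34 J·s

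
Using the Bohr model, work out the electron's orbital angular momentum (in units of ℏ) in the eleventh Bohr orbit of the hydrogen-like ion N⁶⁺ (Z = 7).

L_n = nℏ, so L/ℏ = n = 11.

11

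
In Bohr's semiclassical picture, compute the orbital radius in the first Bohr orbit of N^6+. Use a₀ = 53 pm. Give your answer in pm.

7.6 pm

r_n = n²a₀/Z = 1² × 53 / 7
    = 1 × 53 / 7 = 7.6 pm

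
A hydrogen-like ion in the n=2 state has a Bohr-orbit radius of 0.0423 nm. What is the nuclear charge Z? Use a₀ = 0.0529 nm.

r_n = n²a₀/Z ⇒ Z = n²a₀/r = 2² × 0.0529 / 0.0423 ≈ 5.00
Z = 5

5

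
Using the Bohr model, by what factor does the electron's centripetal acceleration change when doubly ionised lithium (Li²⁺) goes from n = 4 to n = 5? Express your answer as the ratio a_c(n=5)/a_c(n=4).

256/625

a_c ∝ Z^3 · n^-4; with Z fixed, a_c ∝ n^-4.
a_c(n=5)/a_c(n=4) = (5/4)^-4 = 256/625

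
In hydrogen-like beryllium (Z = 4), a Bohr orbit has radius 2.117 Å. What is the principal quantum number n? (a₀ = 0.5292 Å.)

4

r_n = n²a₀/Z ⇒ n² = rZ/a₀ = 2.117 × 4 / 0.5292 ≈ 16.00
n = 4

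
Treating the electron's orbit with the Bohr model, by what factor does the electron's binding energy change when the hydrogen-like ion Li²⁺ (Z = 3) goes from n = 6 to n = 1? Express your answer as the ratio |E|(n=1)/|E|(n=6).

36

|E| ∝ Z^2 · n^-2; with Z fixed, |E| ∝ n^-2.
|E|(n=1)/|E|(n=6) = (1/6)^-2 = 36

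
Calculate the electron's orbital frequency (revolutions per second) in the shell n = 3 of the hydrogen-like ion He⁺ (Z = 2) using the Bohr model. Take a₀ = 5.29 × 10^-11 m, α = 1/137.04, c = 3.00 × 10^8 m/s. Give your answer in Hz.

r = n²a₀/Z = 2.38 × 10^-10 m, v = Zαc/n = 1.46 × 10^6 m/s
f = v/(2πr) = 9.76 × 10^14 Hz

9.76 × 10^14 Hz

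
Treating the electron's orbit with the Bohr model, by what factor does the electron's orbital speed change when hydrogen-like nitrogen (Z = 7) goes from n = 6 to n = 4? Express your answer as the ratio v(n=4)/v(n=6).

3/2

v ∝ Z^1 · n^-1; with Z fixed, v ∝ n^-1.
v(n=4)/v(n=6) = (4/6)^-1 = 3/2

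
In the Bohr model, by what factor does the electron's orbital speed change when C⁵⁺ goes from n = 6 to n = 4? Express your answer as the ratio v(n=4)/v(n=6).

v ∝ Z^1 · n^-1; with Z fixed, v ∝ n^-1.
v(n=4)/v(n=6) = (4/6)^-1 = 3/2

3/2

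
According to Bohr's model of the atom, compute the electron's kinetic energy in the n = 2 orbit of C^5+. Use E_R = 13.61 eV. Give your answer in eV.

For a Coulomb orbit the virial theorem gives K = −E_n.
E_n = −E_R·Z²/n², so K = E_R·Z²/n² = 13.61 × 6²/2² = 122.5 eV

122.5 eV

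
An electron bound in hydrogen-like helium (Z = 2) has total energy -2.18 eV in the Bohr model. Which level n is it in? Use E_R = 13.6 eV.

E_n = −E_R Z²/n² ⇒ n² = E_R Z²/(−E_n) = 13.6 × 2² / 2.18 ≈ 24.95
n = 5

5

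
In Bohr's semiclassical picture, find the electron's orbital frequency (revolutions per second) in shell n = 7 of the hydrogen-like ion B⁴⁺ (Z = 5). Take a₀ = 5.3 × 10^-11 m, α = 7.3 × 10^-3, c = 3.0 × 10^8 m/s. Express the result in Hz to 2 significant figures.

r = n²a₀/Z = 5.2 × 10^-10 m, v = Zαc/n = 1.6 × 10^6 m/s
f = v/(2πr) = 4.8 × 10^14 Hz

4.8 × 10^14 Hz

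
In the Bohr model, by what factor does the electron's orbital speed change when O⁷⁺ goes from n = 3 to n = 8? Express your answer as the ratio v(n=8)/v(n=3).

3/8

v ∝ Z^1 · n^-1; with Z fixed, v ∝ n^-1.
v(n=8)/v(n=3) = (8/3)^-1 = 3/8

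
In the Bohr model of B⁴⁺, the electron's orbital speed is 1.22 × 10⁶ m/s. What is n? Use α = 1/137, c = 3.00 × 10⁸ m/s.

9

v_n = Zαc/n ⇒ n = Zαc/v = 5 × 0.00730 × 3.00 × 10⁸ / 1.22 × 10⁶ ≈ 8.97
n = 9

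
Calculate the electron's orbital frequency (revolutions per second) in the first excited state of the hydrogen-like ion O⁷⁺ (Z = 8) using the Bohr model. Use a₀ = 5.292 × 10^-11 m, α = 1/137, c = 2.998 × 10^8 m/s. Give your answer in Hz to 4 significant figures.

5.265 × 10^16 Hz

r = n²a₀/Z = 2.646 × 10^-11 m, v = Zαc/n = 8.753 × 10^6 m/s
f = v/(2πr) = 5.265 × 10^16 Hz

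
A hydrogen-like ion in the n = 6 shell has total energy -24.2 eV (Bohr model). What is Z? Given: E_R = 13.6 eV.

8

E_n = −E_R Z²/n² ⇒ Z² = −E_n n²/E_R = 24.2 × 6² / 13.6 ≈ 64.06
Z = 8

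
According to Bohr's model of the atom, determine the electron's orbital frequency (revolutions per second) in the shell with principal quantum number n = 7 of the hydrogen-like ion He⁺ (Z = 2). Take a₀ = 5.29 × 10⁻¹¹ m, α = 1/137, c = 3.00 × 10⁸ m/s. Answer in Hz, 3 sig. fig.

7.68 × 10¹³ Hz

r = n²a₀/Z = 1.30 × 10⁻⁹ m, v = Zαc/n = 6.26 × 10⁵ m/s
f = v/(2πr) = 7.68 × 10¹³ Hz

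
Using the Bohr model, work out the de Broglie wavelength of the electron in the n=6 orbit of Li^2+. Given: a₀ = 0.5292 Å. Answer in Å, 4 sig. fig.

6.650 Å

The Bohr quantisation condition is nλ = 2πr_n.
r_n = n²a₀/Z = 6.350 Å
λ = 2πr_n/n = 2π·6.350/6 = 6.650 Å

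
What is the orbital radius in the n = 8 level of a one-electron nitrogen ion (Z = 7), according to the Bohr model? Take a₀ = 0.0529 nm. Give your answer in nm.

r_n = n²a₀/Z = 8² × 0.0529 / 7
    = 64 × 0.0529 / 7 = 0.484 nm

0.484 nm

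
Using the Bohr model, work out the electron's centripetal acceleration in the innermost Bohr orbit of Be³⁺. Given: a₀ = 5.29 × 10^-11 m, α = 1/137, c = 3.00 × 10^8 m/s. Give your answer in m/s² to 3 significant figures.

5.80 × 10^24 m/s²

r = n²a₀/Z = 1.32 × 10^-11 m, v = Zαc/n = 8.76 × 10^6 m/s
a = v²/r = (8.76 × 10^6)² / 1.32 × 10^-11 = 5.80 × 10^24 m/s²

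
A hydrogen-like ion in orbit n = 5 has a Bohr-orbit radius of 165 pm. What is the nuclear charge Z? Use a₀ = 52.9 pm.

r_n = n²a₀/Z ⇒ Z = n²a₀/r = 5² × 52.9 / 165 ≈ 8.02
Z = 8

8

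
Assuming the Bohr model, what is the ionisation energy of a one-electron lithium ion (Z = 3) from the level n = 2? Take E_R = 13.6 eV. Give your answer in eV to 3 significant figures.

30.6 eV

E_n = −E_R·Z²/n² = −13.6 × 3²/2² eV = -30.6 eV
Ionisation energy = −E_n = 30.6 eV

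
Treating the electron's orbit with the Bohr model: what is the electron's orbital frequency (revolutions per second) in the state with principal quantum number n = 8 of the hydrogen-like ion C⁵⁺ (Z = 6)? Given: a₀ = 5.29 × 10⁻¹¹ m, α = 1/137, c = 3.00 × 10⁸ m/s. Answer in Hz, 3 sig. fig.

r = n²a₀/Z = 5.64 × 10⁻¹⁰ m, v = Zαc/n = 1.64 × 10⁶ m/s
f = v/(2πr) = 4.63 × 10¹⁴ Hz

4.63 × 10¹⁴ Hz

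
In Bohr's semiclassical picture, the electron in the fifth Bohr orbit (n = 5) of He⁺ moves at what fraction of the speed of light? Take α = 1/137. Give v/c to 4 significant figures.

v_n = Zαc/n, so v/c = Zα/n = 2 × 0.007299 / 5 = 0.002920

0.002920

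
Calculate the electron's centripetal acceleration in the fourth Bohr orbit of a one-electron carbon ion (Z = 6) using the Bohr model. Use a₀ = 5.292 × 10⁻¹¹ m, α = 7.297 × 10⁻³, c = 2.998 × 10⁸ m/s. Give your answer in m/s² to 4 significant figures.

r = n²a₀/Z = 1.411 × 10⁻¹⁰ m, v = Zαc/n = 3.281 × 10⁶ m/s
a = v²/r = (3.281 × 10⁶)² / 1.411 × 10⁻¹⁰ = 7.630 × 10²² m/s²

7.630 × 10²² m/s²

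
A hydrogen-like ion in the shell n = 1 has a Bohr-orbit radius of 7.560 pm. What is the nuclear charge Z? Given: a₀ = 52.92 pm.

7

r_n = n²a₀/Z ⇒ Z = n²a₀/r = 1² × 52.92 / 7.560 ≈ 7.00
Z = 7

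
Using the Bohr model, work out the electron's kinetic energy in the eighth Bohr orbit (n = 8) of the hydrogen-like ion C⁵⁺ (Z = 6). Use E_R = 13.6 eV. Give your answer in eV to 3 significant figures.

7.65 eV

For a Coulomb orbit the virial theorem gives K = −E_n.
E_n = −E_R·Z²/n², so K = E_R·Z²/n² = 13.6 × 6²/8² = 7.65 eV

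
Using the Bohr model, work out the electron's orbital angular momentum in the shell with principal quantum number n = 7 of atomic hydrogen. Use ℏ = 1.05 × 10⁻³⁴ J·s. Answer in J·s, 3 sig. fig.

7.35 × 10⁻³⁴ J·s

L_n = nℏ = 7 × 1.05 × 10⁻³⁴ = 7.35 × 10⁻³⁴ J·s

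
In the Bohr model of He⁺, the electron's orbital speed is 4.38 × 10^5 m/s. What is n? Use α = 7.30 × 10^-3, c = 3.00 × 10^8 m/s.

v_n = Zαc/n ⇒ n = Zαc/v = 2 × 0.00730 × 3.00 × 10^8 / 4.38 × 10^5 ≈ 10.00
n = 10

10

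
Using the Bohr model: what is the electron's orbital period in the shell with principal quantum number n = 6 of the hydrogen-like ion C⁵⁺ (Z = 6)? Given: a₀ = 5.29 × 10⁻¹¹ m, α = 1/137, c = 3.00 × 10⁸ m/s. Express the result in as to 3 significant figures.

911 as

r = n²a₀/Z = 6²·5.29 × 10⁻¹¹/6 = 3.17 × 10⁻¹⁰ m
v = Zαc/n = 6·0.00730·3.00 × 10⁸/6 = 2.19 × 10⁶ m/s
T = 2πr/v = 9.11 × 10⁻¹⁶ s = 911 as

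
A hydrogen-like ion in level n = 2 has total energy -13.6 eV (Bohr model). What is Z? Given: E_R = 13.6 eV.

2

E_n = −E_R Z²/n² ⇒ Z² = −E_n n²/E_R = 13.6 × 2² / 13.6 ≈ 4.00
Z = 2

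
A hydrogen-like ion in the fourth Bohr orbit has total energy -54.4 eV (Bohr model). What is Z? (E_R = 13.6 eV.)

8

E_n = −E_R Z²/n² ⇒ Z² = −E_n n²/E_R = 54.4 × 4² / 13.6 ≈ 64.00
Z = 8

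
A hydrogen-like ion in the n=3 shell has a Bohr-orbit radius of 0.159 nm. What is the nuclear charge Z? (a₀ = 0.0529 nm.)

3

r_n = n²a₀/Z ⇒ Z = n²a₀/r = 3² × 0.0529 / 0.159 ≈ 2.99
Z = 3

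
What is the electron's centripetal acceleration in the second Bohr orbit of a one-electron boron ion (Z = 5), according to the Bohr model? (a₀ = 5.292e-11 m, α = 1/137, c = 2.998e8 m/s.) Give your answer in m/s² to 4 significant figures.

r = n²a₀/Z = 4.234e-11 m, v = Zαc/n = 5.471e6 m/s
a = v²/r = (5.471e6)² / 4.234e-11 = 7.070e23 m/s²

7.070e23 m/s²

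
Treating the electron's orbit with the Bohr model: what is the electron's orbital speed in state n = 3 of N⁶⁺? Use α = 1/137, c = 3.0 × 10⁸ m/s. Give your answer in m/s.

v_n = Zαc/n = 7 × 0.0073 × 3.0 × 10⁸ / 3
    = 5.1 × 10⁶ m/s

5.1 × 10⁶ m/s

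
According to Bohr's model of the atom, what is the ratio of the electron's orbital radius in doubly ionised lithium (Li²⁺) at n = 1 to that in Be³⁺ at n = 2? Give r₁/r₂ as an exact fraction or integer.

1/3

r ∝ Z^-1 · n^2
r₁/r₂ = (3/4)^-1 · (1/2)^2 = 1/3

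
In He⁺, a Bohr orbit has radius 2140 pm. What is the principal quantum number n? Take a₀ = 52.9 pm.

9

r_n = n²a₀/Z ⇒ n² = rZ/a₀ = 2140 × 2 / 52.9 ≈ 80.91
n = 9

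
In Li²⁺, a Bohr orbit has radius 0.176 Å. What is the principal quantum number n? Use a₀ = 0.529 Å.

r_n = n²a₀/Z ⇒ n² = rZ/a₀ = 0.176 × 3 / 0.529 ≈ 1.00
n = 1

1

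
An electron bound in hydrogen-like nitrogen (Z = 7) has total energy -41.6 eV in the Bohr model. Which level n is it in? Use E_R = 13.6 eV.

E_n = −E_R Z²/n² ⇒ n² = E_R Z²/(−E_n) = 13.6 × 7² / 41.6 ≈ 16.02
n = 4

4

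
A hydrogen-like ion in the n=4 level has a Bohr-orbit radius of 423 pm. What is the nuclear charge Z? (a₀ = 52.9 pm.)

r_n = n²a₀/Z ⇒ Z = n²a₀/r = 4² × 52.9 / 423 ≈ 2.00
Z = 2

2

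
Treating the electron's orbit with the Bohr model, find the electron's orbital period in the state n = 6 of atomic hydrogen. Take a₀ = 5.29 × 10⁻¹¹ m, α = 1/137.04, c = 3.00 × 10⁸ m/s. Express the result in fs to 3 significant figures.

r = n²a₀/Z = 6²·5.29 × 10⁻¹¹/1 = 1.90 × 10⁻⁹ m
v = Zαc/n = 1·0.00730·3.00 × 10⁸/6 = 3.65 × 10⁵ m/s
T = 2πr/v = 3.28 × 10⁻¹⁴ s = 32.8 fs

32.8 fs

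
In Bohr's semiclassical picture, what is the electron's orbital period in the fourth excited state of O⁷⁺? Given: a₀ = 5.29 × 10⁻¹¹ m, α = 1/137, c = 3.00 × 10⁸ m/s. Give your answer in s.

2.96 × 10⁻¹⁶ s

r = n²a₀/Z = 5²·5.29 × 10⁻¹¹/8 = 1.65 × 10⁻¹⁰ m
v = Zαc/n = 8·0.00730·3.00 × 10⁸/5 = 3.50 × 10⁶ m/s
T = 2πr/v = 2.96 × 10⁻¹⁶ s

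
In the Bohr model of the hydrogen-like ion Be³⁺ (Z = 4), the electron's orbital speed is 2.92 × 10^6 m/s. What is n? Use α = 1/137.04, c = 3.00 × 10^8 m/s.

3

v_n = Zαc/n ⇒ n = Zαc/v = 4 × 0.00730 × 3.00 × 10^8 / 2.92 × 10^6 ≈ 3.00
n = 3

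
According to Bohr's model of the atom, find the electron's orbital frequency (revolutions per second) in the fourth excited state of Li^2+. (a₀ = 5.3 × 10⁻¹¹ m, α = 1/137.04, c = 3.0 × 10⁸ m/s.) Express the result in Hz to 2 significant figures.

r = n²a₀/Z = 4.4 × 10⁻¹⁰ m, v = Zαc/n = 1.3 × 10⁶ m/s
f = v/(2πr) = 4.7 × 10¹⁴ Hz

4.7 × 10¹⁴ Hz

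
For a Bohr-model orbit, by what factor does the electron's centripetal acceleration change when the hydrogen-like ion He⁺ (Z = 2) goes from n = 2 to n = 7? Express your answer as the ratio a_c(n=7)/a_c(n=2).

a_c ∝ Z^3 · n^-4; with Z fixed, a_c ∝ n^-4.
a_c(n=7)/a_c(n=2) = (7/2)^-4 = 16/2401

16/2401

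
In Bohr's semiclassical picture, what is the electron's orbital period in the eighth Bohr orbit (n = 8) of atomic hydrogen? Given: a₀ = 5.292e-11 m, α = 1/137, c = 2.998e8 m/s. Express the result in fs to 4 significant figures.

r = n²a₀/Z = 8²·5.292e-11/1 = 3.387e-9 m
v = Zαc/n = 1·0.007299·2.998e8/8 = 2.735e5 m/s
T = 2πr/v = 7.780e-14 s = 77.80 fs

77.80 fs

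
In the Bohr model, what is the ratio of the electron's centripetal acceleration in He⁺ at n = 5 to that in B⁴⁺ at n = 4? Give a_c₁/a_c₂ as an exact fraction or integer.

a_c ∝ Z^3 · n^-4
a_c₁/a_c₂ = (2/5)^3 · (5/4)^-4 = 2048/78125

2048/78125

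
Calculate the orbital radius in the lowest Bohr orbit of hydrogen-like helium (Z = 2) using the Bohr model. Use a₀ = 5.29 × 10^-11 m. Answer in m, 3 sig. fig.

2.65 × 10^-11 m

r_n = n²a₀/Z = 1² × 5.29 × 10^-11 / 2
    = 1 × 5.29 × 10^-11 / 2 = 2.65 × 10^-11 m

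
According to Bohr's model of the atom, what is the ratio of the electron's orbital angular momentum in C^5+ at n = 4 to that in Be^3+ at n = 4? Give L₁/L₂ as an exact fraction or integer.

1

L = nℏ is independent of Z.
L₁/L₂ = n₁/n₂ = 4/4 = 1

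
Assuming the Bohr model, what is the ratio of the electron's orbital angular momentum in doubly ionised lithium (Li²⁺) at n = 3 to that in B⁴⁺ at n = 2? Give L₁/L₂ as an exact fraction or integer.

3/2

L = nℏ is independent of Z.
L₁/L₂ = n₁/n₂ = 3/2 = 3/2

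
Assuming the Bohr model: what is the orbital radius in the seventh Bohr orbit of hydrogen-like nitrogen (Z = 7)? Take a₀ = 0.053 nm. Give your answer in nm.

0.37 nm

r_n = n²a₀/Z = 7² × 0.053 / 7
    = 49 × 0.053 / 7 = 0.37 nm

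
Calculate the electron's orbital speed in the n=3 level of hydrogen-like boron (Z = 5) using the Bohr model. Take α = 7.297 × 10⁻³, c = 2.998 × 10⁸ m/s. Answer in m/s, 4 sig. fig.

v_n = Zαc/n = 5 × 0.007297 × 2.998 × 10⁸ / 3
    = 3.646 × 10⁶ m/s

3.646 × 10⁶ m/s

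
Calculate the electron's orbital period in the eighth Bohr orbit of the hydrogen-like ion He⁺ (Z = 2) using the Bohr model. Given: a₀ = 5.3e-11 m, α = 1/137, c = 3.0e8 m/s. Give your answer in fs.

r = n²a₀/Z = 8²·5.3e-11/2 = 1.7e-9 m
v = Zαc/n = 2·0.0073·3.0e8/8 = 5.5e5 m/s
T = 2πr/v = 1.9e-14 s = 19 fs

19 fs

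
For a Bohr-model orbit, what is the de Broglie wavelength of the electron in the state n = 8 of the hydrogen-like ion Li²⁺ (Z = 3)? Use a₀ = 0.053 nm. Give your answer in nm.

0.89 nm

The Bohr quantisation condition is nλ = 2πr_n.
r_n = n²a₀/Z = 1.1 nm
λ = 2πr_n/n = 2π·1.1/8 = 0.89 nm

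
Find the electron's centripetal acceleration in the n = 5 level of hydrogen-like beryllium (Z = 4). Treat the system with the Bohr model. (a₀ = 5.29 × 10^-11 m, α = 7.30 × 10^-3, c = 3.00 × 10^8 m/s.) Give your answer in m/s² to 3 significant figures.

9.28 × 10^21 m/s²

r = n²a₀/Z = 3.31 × 10^-10 m, v = Zαc/n = 1.75 × 10^6 m/s
a = v²/r = (1.75 × 10^6)² / 3.31 × 10^-10 = 9.28 × 10^21 m/s²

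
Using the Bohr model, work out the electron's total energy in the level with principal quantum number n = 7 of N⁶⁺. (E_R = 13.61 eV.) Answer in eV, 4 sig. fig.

-13.61 eV

E_n = −E_R·Z²/n² = −13.61 × 7²/7² = -13.61 eV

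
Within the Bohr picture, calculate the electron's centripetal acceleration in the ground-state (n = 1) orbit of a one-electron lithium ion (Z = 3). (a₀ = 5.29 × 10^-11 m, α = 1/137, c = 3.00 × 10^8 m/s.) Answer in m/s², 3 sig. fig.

2.45 × 10^24 m/s²

r = n²a₀/Z = 1.76 × 10^-11 m, v = Zαc/n = 6.57 × 10^6 m/s
a = v²/r = (6.57 × 10^6)² / 1.76 × 10^-11 = 2.45 × 10^24 m/s²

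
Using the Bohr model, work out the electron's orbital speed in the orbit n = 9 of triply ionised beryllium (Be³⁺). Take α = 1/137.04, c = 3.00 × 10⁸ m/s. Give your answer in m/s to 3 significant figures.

9.73 × 10⁵ m/s

v_n = Zαc/n = 4 × 0.00730 × 3.00 × 10⁸ / 9
    = 9.73 × 10⁵ m/s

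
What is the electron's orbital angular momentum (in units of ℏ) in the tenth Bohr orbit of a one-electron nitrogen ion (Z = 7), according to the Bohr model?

10

L_n = nℏ, so L/ℏ = n = 10.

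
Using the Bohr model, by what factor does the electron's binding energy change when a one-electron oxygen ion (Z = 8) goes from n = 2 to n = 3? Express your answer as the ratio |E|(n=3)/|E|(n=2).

4/9

|E| ∝ Z^2 · n^-2; with Z fixed, |E| ∝ n^-2.
|E|(n=3)/|E|(n=2) = (3/2)^-2 = 4/9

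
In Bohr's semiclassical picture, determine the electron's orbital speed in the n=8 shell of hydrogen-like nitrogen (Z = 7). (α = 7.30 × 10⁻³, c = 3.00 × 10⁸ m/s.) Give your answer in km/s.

1920 km/s

v_n = Zαc/n = 7 × 0.00730 × 3.00 × 10⁸ / 8
    = 1920 km/s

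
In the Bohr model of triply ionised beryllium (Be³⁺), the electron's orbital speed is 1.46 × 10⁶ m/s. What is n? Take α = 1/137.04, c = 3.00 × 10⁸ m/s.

6

v_n = Zαc/n ⇒ n = Zαc/v = 4 × 0.00730 × 3.00 × 10⁸ / 1.46 × 10⁶ ≈ 6.00
n = 6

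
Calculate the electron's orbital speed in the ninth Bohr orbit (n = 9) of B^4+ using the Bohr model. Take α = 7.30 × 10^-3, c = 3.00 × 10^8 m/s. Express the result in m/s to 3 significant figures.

1.22 × 10^6 m/s

v_n = Zαc/n = 5 × 0.00730 × 3.00 × 10^8 / 9
    = 1.22 × 10^6 m/s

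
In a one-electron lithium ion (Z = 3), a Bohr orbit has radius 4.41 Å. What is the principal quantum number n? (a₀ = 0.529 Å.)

5

r_n = n²a₀/Z ⇒ n² = rZ/a₀ = 4.41 × 3 / 0.529 ≈ 25.01
n = 5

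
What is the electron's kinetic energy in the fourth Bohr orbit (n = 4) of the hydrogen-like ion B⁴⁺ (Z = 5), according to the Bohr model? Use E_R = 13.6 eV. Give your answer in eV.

For a Coulomb orbit the virial theorem gives K = −E_n.
E_n = −E_R·Z²/n², so K = E_R·Z²/n² = 13.6 × 5²/4² = 21.2 eV

21.2 eV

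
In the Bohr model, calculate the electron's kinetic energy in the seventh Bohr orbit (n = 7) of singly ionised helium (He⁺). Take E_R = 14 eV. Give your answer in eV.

For a Coulomb orbit the virial theorem gives K = −E_n.
E_n = −E_R·Z²/n², so K = E_R·Z²/n² = 14 × 2²/7² = 1.1 eV

1.1 eV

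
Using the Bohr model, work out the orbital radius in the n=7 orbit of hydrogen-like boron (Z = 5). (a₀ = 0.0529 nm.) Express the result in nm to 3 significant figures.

r_n = n²a₀/Z = 7² × 0.0529 / 5
    = 49 × 0.0529 / 5 = 0.518 nm

0.518 nm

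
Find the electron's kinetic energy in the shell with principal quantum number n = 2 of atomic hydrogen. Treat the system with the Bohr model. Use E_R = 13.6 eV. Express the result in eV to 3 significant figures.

For a Coulomb orbit the virial theorem gives K = −E_n.
E_n = −E_R·Z²/n², so K = E_R·Z²/n² = 13.6 × 1²/2² = 3.40 eV

3.40 eV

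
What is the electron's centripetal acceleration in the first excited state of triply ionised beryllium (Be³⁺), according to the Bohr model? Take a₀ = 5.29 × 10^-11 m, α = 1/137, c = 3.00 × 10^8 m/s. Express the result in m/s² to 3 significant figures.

r = n²a₀/Z = 5.29 × 10^-11 m, v = Zαc/n = 4.38 × 10^6 m/s
a = v²/r = (4.38 × 10^6)² / 5.29 × 10^-11 = 3.63 × 10^23 m/s²

3.63 × 10^23 m/s²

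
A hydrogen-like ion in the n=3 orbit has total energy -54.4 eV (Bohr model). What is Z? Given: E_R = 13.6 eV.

6

E_n = −E_R Z²/n² ⇒ Z² = −E_n n²/E_R = 54.4 × 3² / 13.6 ≈ 36.00
Z = 6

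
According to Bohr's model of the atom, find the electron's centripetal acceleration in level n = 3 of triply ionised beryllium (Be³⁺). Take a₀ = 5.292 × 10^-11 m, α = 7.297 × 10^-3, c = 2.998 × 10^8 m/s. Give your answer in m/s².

7.145 × 10^22 m/s²

r = n²a₀/Z = 1.191 × 10^-10 m, v = Zαc/n = 2.917 × 10^6 m/s
a = v²/r = (2.917 × 10^6)² / 1.191 × 10^-10 = 7.145 × 10^22 m/s²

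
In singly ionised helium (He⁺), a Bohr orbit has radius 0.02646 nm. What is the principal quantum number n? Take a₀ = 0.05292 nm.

r_n = n²a₀/Z ⇒ n² = rZ/a₀ = 0.02646 × 2 / 0.05292 ≈ 1.00
n = 1

1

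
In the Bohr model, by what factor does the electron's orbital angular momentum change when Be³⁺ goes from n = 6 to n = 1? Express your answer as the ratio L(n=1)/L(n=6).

1/6

L = nℏ depends only on n, so L ∝ n.
L(n=1)/L(n=6) = (1/6)^1 = 1/6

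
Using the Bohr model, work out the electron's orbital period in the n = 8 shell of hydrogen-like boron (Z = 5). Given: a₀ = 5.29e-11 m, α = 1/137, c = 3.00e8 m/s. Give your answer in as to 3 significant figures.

3110 as

r = n²a₀/Z = 8²·5.29e-11/5 = 6.77e-10 m
v = Zαc/n = 5·0.00730·3.00e8/8 = 1.37e6 m/s
T = 2πr/v = 3.11e-15 s = 3110 as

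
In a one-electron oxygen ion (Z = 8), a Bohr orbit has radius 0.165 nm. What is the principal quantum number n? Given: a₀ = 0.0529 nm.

5

r_n = n²a₀/Z ⇒ n² = rZ/a₀ = 0.165 × 8 / 0.0529 ≈ 24.95
n = 5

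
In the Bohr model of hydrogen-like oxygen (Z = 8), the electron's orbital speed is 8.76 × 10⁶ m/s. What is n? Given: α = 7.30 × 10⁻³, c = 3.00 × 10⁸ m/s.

v_n = Zαc/n ⇒ n = Zαc/v = 8 × 0.00730 × 3.00 × 10⁸ / 8.76 × 10⁶ ≈ 2.00
n = 2

2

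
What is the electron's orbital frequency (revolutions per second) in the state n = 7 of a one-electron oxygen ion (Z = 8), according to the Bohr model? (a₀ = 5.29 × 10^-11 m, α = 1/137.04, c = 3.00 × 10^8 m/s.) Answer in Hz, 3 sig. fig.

1.23 × 10^15 Hz

r = n²a₀/Z = 3.24 × 10^-10 m, v = Zαc/n = 2.50 × 10^6 m/s
f = v/(2πr) = 1.23 × 10^15 Hz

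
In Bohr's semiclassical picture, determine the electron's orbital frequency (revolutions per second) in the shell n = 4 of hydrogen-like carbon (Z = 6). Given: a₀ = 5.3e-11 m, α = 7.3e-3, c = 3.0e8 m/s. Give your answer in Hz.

r = n²a₀/Z = 1.4e-10 m, v = Zαc/n = 3.3e6 m/s
f = v/(2πr) = 3.7e15 Hz

3.7e15 Hz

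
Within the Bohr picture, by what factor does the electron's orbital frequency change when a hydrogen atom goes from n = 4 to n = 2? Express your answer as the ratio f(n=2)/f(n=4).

f ∝ Z^2 · n^-3; with Z fixed, f ∝ n^-3.
f(n=2)/f(n=4) = (2/4)^-3 = 8

8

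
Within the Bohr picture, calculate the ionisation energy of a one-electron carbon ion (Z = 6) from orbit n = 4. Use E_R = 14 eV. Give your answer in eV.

E_n = −E_R·Z²/n² = −14 × 6²/4² eV = -32 eV
Ionisation energy = −E_n = 32 eV

32 eV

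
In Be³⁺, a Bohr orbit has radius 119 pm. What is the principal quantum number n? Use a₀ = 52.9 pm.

3

r_n = n²a₀/Z ⇒ n² = rZ/a₀ = 119 × 4 / 52.9 ≈ 9.00
n = 3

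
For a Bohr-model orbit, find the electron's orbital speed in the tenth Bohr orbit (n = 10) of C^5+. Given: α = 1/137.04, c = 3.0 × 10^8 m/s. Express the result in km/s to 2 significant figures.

v_n = Zαc/n = 6 × 0.0073 × 3.0 × 10^8 / 10
    = 1300 km/s

1300 km/s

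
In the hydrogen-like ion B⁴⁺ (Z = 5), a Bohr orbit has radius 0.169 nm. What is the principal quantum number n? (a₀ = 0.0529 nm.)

4

r_n = n²a₀/Z ⇒ n² = rZ/a₀ = 0.169 × 5 / 0.0529 ≈ 15.97
n = 4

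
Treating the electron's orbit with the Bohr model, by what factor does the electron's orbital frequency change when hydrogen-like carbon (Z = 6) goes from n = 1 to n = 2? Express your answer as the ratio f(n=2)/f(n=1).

f ∝ Z^2 · n^-3; with Z fixed, f ∝ n^-3.
f(n=2)/f(n=1) = (2/1)^-3 = 1/8

1/8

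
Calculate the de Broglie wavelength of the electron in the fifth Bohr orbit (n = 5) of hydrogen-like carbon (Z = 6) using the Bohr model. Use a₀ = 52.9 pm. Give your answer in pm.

277 pm

The Bohr quantisation condition is nλ = 2πr_n.
r_n = n²a₀/Z = 220 pm
λ = 2πr_n/n = 2π·220/5 = 277 pm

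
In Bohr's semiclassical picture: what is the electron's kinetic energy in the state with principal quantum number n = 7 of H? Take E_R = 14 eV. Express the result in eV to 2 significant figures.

0.29 eV

For a Coulomb orbit the virial theorem gives K = −E_n.
E_n = −E_R·Z²/n², so K = E_R·Z²/n² = 14 × 1²/7² = 0.29 eV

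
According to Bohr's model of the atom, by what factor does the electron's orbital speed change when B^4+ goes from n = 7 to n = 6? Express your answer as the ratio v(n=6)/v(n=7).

7/6

v ∝ Z^1 · n^-1; with Z fixed, v ∝ n^-1.
v(n=6)/v(n=7) = (6/7)^-1 = 7/6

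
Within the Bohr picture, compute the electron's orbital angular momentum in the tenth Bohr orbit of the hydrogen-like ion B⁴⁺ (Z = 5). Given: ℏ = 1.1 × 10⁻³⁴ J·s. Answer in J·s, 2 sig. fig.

L_n = nℏ = 10 × 1.1 × 10⁻³⁴ = 1.1 × 10⁻³³ J·s

1.1 × 10⁻³³ J·s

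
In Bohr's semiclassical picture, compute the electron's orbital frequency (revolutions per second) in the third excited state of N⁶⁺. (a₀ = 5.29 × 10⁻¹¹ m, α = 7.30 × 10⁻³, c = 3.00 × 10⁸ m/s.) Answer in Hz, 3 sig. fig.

r = n²a₀/Z = 1.21 × 10⁻¹⁰ m, v = Zαc/n = 3.83 × 10⁶ m/s
f = v/(2πr) = 5.04 × 10¹⁵ Hz

5.04 × 10¹⁵ Hz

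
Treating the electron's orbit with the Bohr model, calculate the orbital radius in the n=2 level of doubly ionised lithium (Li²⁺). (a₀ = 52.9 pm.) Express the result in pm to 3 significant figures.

r_n = n²a₀/Z = 2² × 52.9 / 3
    = 4 × 52.9 / 3 = 70.5 pm

70.5 pm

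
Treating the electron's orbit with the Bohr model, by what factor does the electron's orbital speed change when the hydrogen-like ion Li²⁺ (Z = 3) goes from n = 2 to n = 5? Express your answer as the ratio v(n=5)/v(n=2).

v ∝ Z^1 · n^-1; with Z fixed, v ∝ n^-1.
v(n=5)/v(n=2) = (5/2)^-1 = 2/5

2/5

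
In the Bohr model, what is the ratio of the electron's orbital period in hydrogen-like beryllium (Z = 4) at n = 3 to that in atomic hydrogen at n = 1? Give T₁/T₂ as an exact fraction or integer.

T ∝ Z^-2 · n^3
T₁/T₂ = (4/1)^-2 · (3/1)^3 = 27/16

27/16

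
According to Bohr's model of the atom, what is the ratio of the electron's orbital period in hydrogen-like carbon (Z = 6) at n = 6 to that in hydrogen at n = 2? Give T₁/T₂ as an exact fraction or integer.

T ∝ Z^-2 · n^3
T₁/T₂ = (6/1)^-2 · (6/2)^3 = 3/4

3/4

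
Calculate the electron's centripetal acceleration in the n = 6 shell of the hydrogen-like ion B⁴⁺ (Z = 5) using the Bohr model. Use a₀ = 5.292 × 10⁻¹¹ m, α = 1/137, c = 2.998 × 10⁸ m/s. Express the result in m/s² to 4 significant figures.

8.728 × 10²¹ m/s²

r = n²a₀/Z = 3.810 × 10⁻¹⁰ m, v = Zαc/n = 1.824 × 10⁶ m/s
a = v²/r = (1.824 × 10⁶)² / 3.810 × 10⁻¹⁰ = 8.728 × 10²¹ m/s²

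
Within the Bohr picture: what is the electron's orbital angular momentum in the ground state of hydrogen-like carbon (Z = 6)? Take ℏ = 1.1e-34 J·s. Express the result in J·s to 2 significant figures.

L_n = nℏ = 1 × 1.1e-34 = 1.1e-34 J·s

1.1e-34 J·s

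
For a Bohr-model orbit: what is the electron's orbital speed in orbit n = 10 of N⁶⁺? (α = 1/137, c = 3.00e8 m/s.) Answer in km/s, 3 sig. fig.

1530 km/s

v_n = Zαc/n = 7 × 0.00730 × 3.00e8 / 10
    = 1530 km/s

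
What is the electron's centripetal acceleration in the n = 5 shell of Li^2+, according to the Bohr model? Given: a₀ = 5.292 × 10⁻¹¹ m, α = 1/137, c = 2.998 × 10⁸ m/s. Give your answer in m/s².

r = n²a₀/Z = 4.410 × 10⁻¹⁰ m, v = Zαc/n = 1.313 × 10⁶ m/s
a = v²/r = (1.313 × 10⁶)² / 4.410 × 10⁻¹⁰ = 3.909 × 10²¹ m/s²

3.909 × 10²¹ m/s²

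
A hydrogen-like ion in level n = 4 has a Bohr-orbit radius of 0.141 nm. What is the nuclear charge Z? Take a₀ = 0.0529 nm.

r_n = n²a₀/Z ⇒ Z = n²a₀/r = 4² × 0.0529 / 0.141 ≈ 6.00
Z = 6

6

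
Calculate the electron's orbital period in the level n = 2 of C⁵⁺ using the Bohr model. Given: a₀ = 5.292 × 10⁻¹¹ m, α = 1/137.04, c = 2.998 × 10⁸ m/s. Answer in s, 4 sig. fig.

r = n²a₀/Z = 2²·5.292 × 10⁻¹¹/6 = 3.528 × 10⁻¹¹ m
v = Zαc/n = 6·0.007297·2.998 × 10⁸/2 = 6.563 × 10⁶ m/s
T = 2πr/v = 3.378 × 10⁻¹⁷ s

3.378 × 10⁻¹⁷ s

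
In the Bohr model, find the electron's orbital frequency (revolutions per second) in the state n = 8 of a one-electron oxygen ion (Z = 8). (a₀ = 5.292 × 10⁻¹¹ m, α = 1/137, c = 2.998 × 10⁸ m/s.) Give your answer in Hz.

r = n²a₀/Z = 4.234 × 10⁻¹⁰ m, v = Zαc/n = 2.188 × 10⁶ m/s
f = v/(2πr) = 8.227 × 10¹⁴ Hz

8.227 × 10¹⁴ Hz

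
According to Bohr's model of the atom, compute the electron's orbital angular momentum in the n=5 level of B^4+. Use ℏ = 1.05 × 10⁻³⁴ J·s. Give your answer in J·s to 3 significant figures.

L_n = nℏ = 5 × 1.05 × 10⁻³⁴ = 5.25 × 10⁻³⁴ J·s

5.25 × 10⁻³⁴ J·s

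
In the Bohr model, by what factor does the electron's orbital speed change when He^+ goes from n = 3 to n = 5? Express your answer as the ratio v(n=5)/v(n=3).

v ∝ Z^1 · n^-1; with Z fixed, v ∝ n^-1.
v(n=5)/v(n=3) = (5/3)^-1 = 3/5

3/5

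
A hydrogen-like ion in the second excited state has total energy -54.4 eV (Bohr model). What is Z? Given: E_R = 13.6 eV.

6

E_n = −E_R Z²/n² ⇒ Z² = −E_n n²/E_R = 54.4 × 3² / 13.6 ≈ 36.00
Z = 6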